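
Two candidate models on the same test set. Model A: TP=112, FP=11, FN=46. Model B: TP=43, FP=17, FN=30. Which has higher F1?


Model A: P=112/123=0.9106, R=112/158=0.7089, F1=2PR/(P+R)=2TP/(2TP+FP+FN)=224/281=0.7972
Model B: P=43/60=0.7167, R=43/73=0.589, F1=2PR/(P+R)=2TP/(2TP+FP+FN)=86/133=0.6466
0.7972 > 0.6466 → Model A

Model A


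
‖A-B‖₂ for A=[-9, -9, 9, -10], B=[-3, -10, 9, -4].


d = √((-9+ 3)² + (-9+ 10)² + (9-9)² + (-10+ 4)²)
  = √(36 + 1 + 0 + 36)
  = √73 = 8.544

8.544


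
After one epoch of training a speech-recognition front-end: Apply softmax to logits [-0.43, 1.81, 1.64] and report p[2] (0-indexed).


Exponentials: e^-0.43=0.6505, e^1.81=6.1104, e^1.64=5.1552
Sum = 11.9161
Softmax = [0.0546, 0.5128, 0.4326]
p[2] = 5.1552/11.9161 = 0.4326

0.4326


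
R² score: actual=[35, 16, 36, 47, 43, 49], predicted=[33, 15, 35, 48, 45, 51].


ȳ = 37.6667
SS_res = Σ(y-ŷ)² = 15
SS_tot = Σ(y-ȳ)² = 723.33
R² = 1 - SS_res/SS_tot = 1 - 0.0207 = 0.9793

0.9793


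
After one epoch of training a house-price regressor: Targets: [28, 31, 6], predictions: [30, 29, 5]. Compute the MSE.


Squared errors: (28-30)²=4, (31-29)²=4, (6-5)²=1
Sum = 9
MSE = 9/3 = 3

3


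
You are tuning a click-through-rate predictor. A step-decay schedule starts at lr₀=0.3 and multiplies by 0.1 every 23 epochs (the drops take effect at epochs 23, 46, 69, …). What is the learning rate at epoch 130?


n_drops = ⌊130/23⌋ = 5
lr = 0.3·0.1^5 = 0.3·0.00001 = 0.000003

0.000003


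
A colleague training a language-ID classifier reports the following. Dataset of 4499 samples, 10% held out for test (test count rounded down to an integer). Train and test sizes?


Test = ⌊4499·10/100⌋ = 449
Train = 4499 - 449 = 4050

Train: 4050, Test: 449


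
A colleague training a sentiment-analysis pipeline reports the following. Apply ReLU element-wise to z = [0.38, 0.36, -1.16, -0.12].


ReLU(0.38) = max(0, 0.38) = 0.38
ReLU(0.36) = max(0, 0.36) = 0.36
ReLU(-1.16) = max(0, -1.16) = 0.0
ReLU(-0.12) = max(0, -0.12) = 0.0
result = [0.38, 0.36, 0.0, 0.0]

[0.38, 0.36, 0.0, 0.0]


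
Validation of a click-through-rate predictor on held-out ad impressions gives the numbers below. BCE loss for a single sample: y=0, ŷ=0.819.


BCE = -[y·ln(p) + (1-y)·ln(1-p)]
= -0 - 1·ln(1-0.819)
= -ln(0.181) = 1.7093

1.7093


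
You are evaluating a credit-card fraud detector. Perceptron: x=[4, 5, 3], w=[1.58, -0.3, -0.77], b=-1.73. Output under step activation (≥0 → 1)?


z = (4)·(1.58) + (5)·(-0.3) + (3)·(-0.77) - 1.73
  = 0.78
step(z) = 1 (z≥0)

1


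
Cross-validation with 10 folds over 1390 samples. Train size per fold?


Fold size = 1390/10 = 139
Training per fold = 1390 - 139 = 1251

1251


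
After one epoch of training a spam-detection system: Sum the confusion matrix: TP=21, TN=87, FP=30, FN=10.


Total = TP + TN + FP + FN
= 21 + 87 + 30 + 10
= 148
(Predicted positive: 51, predicted negative: 97)

148


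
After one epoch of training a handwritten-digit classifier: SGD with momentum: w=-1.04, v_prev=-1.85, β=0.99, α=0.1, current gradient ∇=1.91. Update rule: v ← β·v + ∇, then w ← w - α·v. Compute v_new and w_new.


v_new = 0.99·-1.85 + 1.91 = -1.8315 + 1.91 = 0.0785
w_new = -1.04 - 0.1·0.0785 = -1.04 - 0.00785 = -1.04785

v_new=0.0785, w_new=-1.04785


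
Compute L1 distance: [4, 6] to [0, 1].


d = |4-0| + |6-1|
  = 4 + 5
  = 9

9


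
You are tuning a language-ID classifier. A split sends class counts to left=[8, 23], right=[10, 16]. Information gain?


Parent = [18, 39], H_parent = 0.8997
H_left = 0.8238 (n=31), H_right = 0.9612 (n=26)
H_children = (31/57)·0.8238 + (26/57)·0.9612 = 0.8865
IG = 0.8997 - 0.8865 = 0.0132

0.0132


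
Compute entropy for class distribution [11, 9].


Probabilities: [11/20, 9/20] ≈ [0.55, 0.45]
H = -((11/20)·log₂(11/20) + (9/20)·log₂(9/20))
  = 0.9928 bits

0.9928 bits


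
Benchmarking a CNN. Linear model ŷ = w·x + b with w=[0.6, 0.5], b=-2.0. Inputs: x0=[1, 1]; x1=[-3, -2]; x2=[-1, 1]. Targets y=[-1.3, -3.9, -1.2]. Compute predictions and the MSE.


ŷ0 = (0.6)·(1) + (0.5)·(1) - 2.0 = -0.9
ŷ1 = (0.6)·(-3) + (0.5)·(-2) - 2.0 = -4.8
ŷ2 = (0.6)·(-1) + (0.5)·(1) - 2.0 = -2.1
errors² = [0.16, 0.81, 0.81]
MSE = 1.7800/3 = 0.5933

0.5933


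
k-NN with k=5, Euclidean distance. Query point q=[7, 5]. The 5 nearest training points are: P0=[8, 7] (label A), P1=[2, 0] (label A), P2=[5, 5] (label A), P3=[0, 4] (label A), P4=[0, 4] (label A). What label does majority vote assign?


d(q,P0) = 2.2361  (label A)
d(q,P1) = 7.0711  (label A)
d(q,P2) = 2.0  (label A)
d(q,P3) = 7.0711  (label A)
d(q,P4) = 7.0711  (label A)
Votes: A=5, B=0
Majority → A

A


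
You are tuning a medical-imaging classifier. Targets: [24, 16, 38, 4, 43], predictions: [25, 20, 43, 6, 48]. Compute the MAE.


Absolute errors: |24-25|=1, |16-20|=4, |38-43|=5, |4-6|=2, |43-48|=5
Sum = 17
MAE = 17/5 = 17/5

17/5


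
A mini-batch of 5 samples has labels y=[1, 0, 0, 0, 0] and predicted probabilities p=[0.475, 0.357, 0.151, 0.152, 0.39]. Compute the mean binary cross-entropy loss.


L[0] = -ln(0.475) = 0.7444
L[1] = -ln(1-0.357) = -ln(0.643) = 0.4416
L[2] = -ln(1-0.151) = -ln(0.849) = 0.1637
L[3] = -ln(1-0.152) = -ln(0.848) = 0.1649
L[4] = -ln(1-0.39) = -ln(0.61) = 0.4943
mean = (0.7444 + 0.4416 + 0.1637 + 0.1649 + 0.4943)/5 = 0.4018

0.4018


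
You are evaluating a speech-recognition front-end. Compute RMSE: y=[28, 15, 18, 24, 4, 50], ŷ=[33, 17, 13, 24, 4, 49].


MSE = 55/6 = 9.1667
RMSE = √(55/6) = 3.0277

3.0277


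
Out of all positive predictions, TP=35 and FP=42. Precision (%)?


Precision = TP/(TP+FP)
= 35/(35+42)
= 35/77 = 45.45%

45.45%


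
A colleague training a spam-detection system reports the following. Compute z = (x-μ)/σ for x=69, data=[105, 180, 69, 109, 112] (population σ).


μ = 115, σ = 36.0167
z = (69 - 115)/36.0167 = -1.2772

-1.2772


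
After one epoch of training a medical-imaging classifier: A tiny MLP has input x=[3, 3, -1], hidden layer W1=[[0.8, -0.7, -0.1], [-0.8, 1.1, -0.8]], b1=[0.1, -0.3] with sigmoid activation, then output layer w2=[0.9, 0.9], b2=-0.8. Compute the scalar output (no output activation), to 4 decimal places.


z1[0] = (0.8)·(3) + (-0.7)·(3) + (-0.1)·(-1) + 0.1 = 0.5
z1[1] = (-0.8)·(3) + (1.1)·(3) + (-0.8)·(-1) - 0.3 = 1.4
h = sigmoid(z1) = [0.6225, 0.8022]
output = (0.9)·(0.6225) + (0.9)·(0.8022) - 0.8 = 0.4822

0.4822


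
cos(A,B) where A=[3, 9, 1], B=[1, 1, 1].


A·B = 3·1 + 9·1 + 1·1 = 13
‖A‖ = √91 = 9.5394, ‖B‖ = √3 = 1.7321
cos = 13/(√91·√3) = 13/√273 = 0.7868

0.7868


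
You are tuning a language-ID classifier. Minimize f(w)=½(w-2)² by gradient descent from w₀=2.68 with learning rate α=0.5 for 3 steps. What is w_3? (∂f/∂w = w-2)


step 1: grad = 2.68-2 = 0.68; w = 2.68 - 0.5·(0.68) = 2.34
step 2: grad = 2.34-2 = 0.34; w = 2.34 - 0.5·(0.34) = 2.17
step 3: grad = 2.17-2 = 0.17; w = 2.17 - 0.5·(0.17) = 2.085

2.085


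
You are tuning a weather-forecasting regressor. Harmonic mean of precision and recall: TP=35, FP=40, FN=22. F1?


Precision = 35/75 = 0.4667
Recall = 35/57 = 0.614
F1 = 2·P·R/(P+R) = 2·TP/(2·TP+FP+FN) = 70/(70+40+22) = 70/132 = 0.5303

0.5303


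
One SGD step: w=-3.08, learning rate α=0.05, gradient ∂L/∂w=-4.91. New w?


w_new = w - α·∇
= -3.08 - 0.05·-4.91
= -3.08 + 0.2455
= -2.8345

-2.8345


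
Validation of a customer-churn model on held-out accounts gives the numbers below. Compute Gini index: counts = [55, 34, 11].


Probabilities: [55/100, 34/100, 11/100] ≈ [0.55, 0.34, 0.11]
Σpᵢ² = (3025 + 1156 + 121)/100² = 4302/10000
Gini = 1 - Σpᵢ² = 1 - 4302/10000 = 0.5698

0.5698


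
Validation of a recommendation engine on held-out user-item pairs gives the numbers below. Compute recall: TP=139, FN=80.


Recall = TP/(TP+FN)
= 139/(139+80)
= 139/219 = 63.47%

63.47%


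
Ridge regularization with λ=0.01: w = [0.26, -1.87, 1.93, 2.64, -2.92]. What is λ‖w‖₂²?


‖w‖₂² = (0.26)² + (-1.87)² + (1.93)² + (2.64)² + (-2.92)²
     = 0.0676 + 3.4969 + 3.7249 + 6.9696 + 8.5264
     = 22.7854
λ·‖w‖₂² = 0.01·22.7854 = 0.227854

0.227854


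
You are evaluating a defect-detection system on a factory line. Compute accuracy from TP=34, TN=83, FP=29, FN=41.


Accuracy = (TP+TN)/(TP+TN+FP+FN)
= (34+83)/(187)
= 117/187 = 62.57%

62.57%


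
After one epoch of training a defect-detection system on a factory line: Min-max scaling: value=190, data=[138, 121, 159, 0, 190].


min=0, max=190
(190-0)/(190-0) = 190/190 = 1.0

1.0


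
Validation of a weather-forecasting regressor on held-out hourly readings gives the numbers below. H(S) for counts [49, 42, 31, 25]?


Probabilities: [49/147, 42/147, 31/147, 25/147] ≈ [0.3333, 0.2857, 0.2109, 0.1701]
H = -((49/147)·log₂(49/147) + (42/147)·log₂(42/147) + (31/147)·log₂(31/147) + (25/147)·log₂(25/147))
  = 1.9529 bits

1.9529 bits


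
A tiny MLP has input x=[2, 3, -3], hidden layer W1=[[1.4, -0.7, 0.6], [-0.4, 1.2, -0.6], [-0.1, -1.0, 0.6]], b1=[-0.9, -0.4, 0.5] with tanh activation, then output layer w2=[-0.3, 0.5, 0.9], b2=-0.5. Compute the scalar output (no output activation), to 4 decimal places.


z1[0] = (1.4)·(2) + (-0.7)·(3) + (0.6)·(-3) - 0.9 = -2.0
z1[1] = (-0.4)·(2) + (1.2)·(3) + (-0.6)·(-3) - 0.4 = 4.2
z1[2] = (-0.1)·(2) + (-1.0)·(3) + (0.6)·(-3) + 0.5 = -4.5
h = tanh(z1) = [-0.964, 0.9996, -0.9998]
output = (-0.3)·(-0.964) + (0.5)·(0.9996) + (0.9)·(-0.9998) - 0.5 = -0.6108

-0.6108


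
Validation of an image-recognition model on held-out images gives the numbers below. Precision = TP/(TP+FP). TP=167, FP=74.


Precision = TP/(TP+FP)
= 167/(167+74)
= 167/241 = 69.29%

69.29%


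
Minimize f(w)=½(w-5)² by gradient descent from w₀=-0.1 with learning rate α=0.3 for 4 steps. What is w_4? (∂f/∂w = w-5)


step 1: grad = -0.1-5 = -5.1; w = -0.1 - 0.3·(-5.1) = 1.43
step 2: grad = 1.43-5 = -3.57; w = 1.43 - 0.3·(-3.57) = 2.501
step 3: grad = 2.501-5 = -2.499; w = 2.501 - 0.3·(-2.499) = 3.2507
step 4: grad = 3.2507-5 = -1.7493; w = 3.2507 - 0.3·(-1.7493) = 3.77549

3.77549


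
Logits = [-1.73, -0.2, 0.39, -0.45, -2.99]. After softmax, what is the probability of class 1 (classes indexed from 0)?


Exponentials: e^-1.73=0.1773, e^-0.2=0.8187, e^0.39=1.477, e^-0.45=0.6376, e^-2.99=0.0503
Sum = 3.1609
Softmax = [0.0561, 0.259, 0.4673, 0.2017, 0.0159]
p[1] = 0.8187/3.1609 = 0.259

0.259


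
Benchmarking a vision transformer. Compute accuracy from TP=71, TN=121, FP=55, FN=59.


Accuracy = (TP+TN)/(TP+TN+FP+FN)
= (71+121)/(306)
= 192/306 = 62.75%

62.75%


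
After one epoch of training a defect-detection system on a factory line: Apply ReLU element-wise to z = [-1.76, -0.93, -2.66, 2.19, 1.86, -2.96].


ReLU(-1.76) = max(0, -1.76) = 0.0
ReLU(-0.93) = max(0, -0.93) = 0.0
ReLU(-2.66) = max(0, -2.66) = 0.0
ReLU(2.19) = max(0, 2.19) = 2.19
ReLU(1.86) = max(0, 1.86) = 1.86
ReLU(-2.96) = max(0, -2.96) = 0.0
result = [0.0, 0.0, 0.0, 2.19, 1.86, 0.0]

[0.0, 0.0, 0.0, 2.19, 1.86, 0.0]


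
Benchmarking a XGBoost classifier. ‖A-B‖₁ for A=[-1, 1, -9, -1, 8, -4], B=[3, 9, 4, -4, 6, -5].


d = |-1-3| + |1-9| + |-9-4| + |-1+ 4| + |8-6| + |-4+ 5|
  = 4 + 8 + 13 + 3 + 2 + 1
  = 31

31


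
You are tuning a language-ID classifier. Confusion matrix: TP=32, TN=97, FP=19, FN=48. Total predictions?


Total = TP + TN + FP + FN
= 32 + 97 + 19 + 48
= 196
(Predicted positive: 51, predicted negative: 145)

196


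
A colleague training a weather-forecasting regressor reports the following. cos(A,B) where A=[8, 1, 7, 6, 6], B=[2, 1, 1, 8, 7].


A·B = 8·2 + 1·1 + 7·1 + 6·8 + 6·7 = 114
‖A‖ = √186 = 13.6382, ‖B‖ = √119 = 10.9087
cos = 114/(√186·√119) = 114/√22134 = 0.7663

0.7663


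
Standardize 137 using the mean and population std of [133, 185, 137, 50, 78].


μ = 116.6, σ = 47.5167
z = (137 - 116.6)/47.5167 = 0.4293

0.4293


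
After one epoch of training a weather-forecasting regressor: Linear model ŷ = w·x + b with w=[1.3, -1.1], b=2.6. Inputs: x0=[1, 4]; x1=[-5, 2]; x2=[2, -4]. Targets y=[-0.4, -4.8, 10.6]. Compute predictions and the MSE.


ŷ0 = (1.3)·(1) + (-1.1)·(4) + 2.6 = -0.5
ŷ1 = (1.3)·(-5) + (-1.1)·(2) + 2.6 = -6.1
ŷ2 = (1.3)·(2) + (-1.1)·(-4) + 2.6 = 9.6
errors² = [0.01, 1.69, 1.0]
MSE = 2.7000/3 = 0.9

0.9


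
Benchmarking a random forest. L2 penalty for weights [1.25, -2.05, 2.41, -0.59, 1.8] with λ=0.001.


‖w‖₂² = (1.25)² + (-2.05)² + (2.41)² + (-0.59)² + (1.8)²
     = 1.5625 + 4.2025 + 5.8081 + 0.3481 + 3.24
     = 15.1612
λ·‖w‖₂² = 0.001·15.1612 = 0.015161

0.015161


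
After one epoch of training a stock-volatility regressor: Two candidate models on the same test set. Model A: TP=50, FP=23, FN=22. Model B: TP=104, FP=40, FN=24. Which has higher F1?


Model A: P=50/73=0.6849, R=50/72=0.6944, F1=2PR/(P+R)=2TP/(2TP+FP+FN)=100/145=0.6897
Model B: P=104/144=0.7222, R=104/128=0.8125, F1=2PR/(P+R)=2TP/(2TP+FP+FN)=208/272=0.7647
0.6897 < 0.7647 → Model B

Model B


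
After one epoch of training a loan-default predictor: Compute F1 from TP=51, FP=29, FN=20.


Precision = 51/80 = 0.6375
Recall = 51/71 = 0.7183
F1 = 2·P·R/(P+R) = 2·TP/(2·TP+FP+FN) = 102/(102+29+20) = 102/151 = 0.6755

0.6755


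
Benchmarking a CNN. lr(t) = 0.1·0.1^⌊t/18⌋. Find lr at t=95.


n_drops = ⌊95/18⌋ = 5
lr = 0.1·0.1^5 = 0.1·0.00001 = 0.000001

0.000001


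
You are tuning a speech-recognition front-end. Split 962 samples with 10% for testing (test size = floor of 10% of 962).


Test = ⌊962·10/100⌋ = 96
Train = 962 - 96 = 866

Train: 866, Test: 96


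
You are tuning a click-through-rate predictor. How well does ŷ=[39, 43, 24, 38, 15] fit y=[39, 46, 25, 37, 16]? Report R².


ȳ = 32.6
SS_res = Σ(y-ŷ)² = 12
SS_tot = Σ(y-ȳ)² = 573.2
R² = 1 - SS_res/SS_tot = 1 - 0.0209 = 0.9791

0.9791


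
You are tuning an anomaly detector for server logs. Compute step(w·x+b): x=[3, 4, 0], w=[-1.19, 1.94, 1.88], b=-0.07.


z = (3)·(-1.19) + (4)·(1.94) + (0)·(1.88) - 0.07
  = 4.12
step(z) = 1 (z≥0)

1


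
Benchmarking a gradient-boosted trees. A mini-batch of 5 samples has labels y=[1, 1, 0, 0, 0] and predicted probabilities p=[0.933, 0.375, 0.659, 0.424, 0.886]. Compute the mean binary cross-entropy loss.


L[0] = -ln(0.933) = 0.0694
L[1] = -ln(0.375) = 0.9808
L[2] = -ln(1-0.659) = -ln(0.341) = 1.0759
L[3] = -ln(1-0.424) = -ln(0.576) = 0.5516
L[4] = -ln(1-0.886) = -ln(0.114) = 2.1716
mean = (0.0694 + 0.9808 + 1.0759 + 0.5516 + 2.1716)/5 = 0.9699

0.9699


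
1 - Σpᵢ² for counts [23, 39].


Probabilities: [23/62, 39/62] ≈ [0.371, 0.629]
Σpᵢ² = (529 + 1521)/62² = 2050/3844
Gini = 1 - Σpᵢ² = 1 - 2050/3844 = 0.4667

0.4667


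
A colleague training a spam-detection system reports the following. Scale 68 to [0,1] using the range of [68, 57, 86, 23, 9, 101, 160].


min=9, max=160
(68-9)/(160-9) = 59/151 = 0.3907

0.3907


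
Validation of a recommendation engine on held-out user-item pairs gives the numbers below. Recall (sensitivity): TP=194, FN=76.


Recall = TP/(TP+FN)
= 194/(194+76)
= 194/270 = 71.85%

71.85%


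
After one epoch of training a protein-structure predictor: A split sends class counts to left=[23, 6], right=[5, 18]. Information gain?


Parent = [28, 24], H_parent = 0.9957
H_left = 0.7355 (n=29), H_right = 0.7554 (n=23)
H_children = (29/52)·0.7355 + (23/52)·0.7554 = 0.7443
IG = 0.9957 - 0.7443 = 0.2514

0.2514


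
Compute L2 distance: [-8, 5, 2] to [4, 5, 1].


d = √((-8-4)² + (5-5)² + (2-1)²)
  = √(144 + 0 + 1)
  = √145 = 12.0416

12.0416


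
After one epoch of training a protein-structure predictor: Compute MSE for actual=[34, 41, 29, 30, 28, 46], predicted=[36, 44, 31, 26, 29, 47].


Squared errors: (34-36)²=4, (41-44)²=9, (29-31)²=4, (30-26)²=16, (28-29)²=1, (46-47)²=1
Sum = 35
MSE = 35/6 = 35/6

35/6


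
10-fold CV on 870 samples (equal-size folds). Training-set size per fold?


Fold size = 870/10 = 87
Training per fold = 870 - 87 = 783

783


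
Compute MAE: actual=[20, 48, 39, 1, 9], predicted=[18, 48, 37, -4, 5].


Absolute errors: |20-18|=2, |48-48|=0, |39-37|=2, |1+ 4|=5, |9-5|=4
Sum = 13
MAE = 13/5 = 13/5

13/5


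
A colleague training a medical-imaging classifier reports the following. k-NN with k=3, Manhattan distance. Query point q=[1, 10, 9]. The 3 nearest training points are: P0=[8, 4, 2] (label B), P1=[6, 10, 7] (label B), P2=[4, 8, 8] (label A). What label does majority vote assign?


d(q,P0) = 20  (label B)
d(q,P1) = 7  (label B)
d(q,P2) = 6  (label A)
Votes: A=1, B=2
Majority → B

B


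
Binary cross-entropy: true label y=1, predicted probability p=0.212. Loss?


BCE = -[y·ln(p) + (1-y)·ln(1-p)]
= -1·ln(0.212) - 0
= -ln(0.212) = 1.5512

1.5512


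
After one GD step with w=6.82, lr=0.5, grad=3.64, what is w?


w_new = w - α·∇
= 6.82 - 0.5·3.64
= 6.82 - 1.82
= 5

5


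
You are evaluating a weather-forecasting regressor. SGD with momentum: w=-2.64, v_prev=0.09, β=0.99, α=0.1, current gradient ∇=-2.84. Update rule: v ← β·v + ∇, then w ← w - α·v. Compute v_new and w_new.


v_new = 0.99·0.09 - 2.84 = 0.0891 - 2.84 = -2.7509
w_new = -2.64 - 0.1·-2.7509 = -2.64 + 0.27509 = -2.36491

v_new=-2.7509, w_new=-2.36491


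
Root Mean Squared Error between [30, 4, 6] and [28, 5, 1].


MSE = 30/3 = 10
RMSE = √(30/3) = 3.1623

3.1623


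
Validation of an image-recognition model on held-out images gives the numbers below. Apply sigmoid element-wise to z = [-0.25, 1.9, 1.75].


σ(-0.25) = 1/(1+e^0.25) = 0.4378
σ(1.9) = 1/(1+e^-1.9) = 0.8699
σ(1.75) = 1/(1+e^-1.75) = 0.852
result = [0.4378, 0.8699, 0.852]

[0.4378, 0.8699, 0.852]


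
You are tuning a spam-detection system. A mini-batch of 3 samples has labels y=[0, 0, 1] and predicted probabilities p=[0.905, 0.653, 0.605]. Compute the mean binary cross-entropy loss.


L[0] = -ln(1-0.905) = -ln(0.095) = 2.3539
L[1] = -ln(1-0.653) = -ln(0.347) = 1.0584
L[2] = -ln(0.605) = 0.5025
mean = (2.3539 + 1.0584 + 0.5025)/3 = 1.3049

1.3049


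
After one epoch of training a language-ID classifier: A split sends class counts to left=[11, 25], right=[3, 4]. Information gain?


Parent = [14, 29], H_parent = 0.9103
H_left = 0.888 (n=36), H_right = 0.9852 (n=7)
H_children = (36/43)·0.888 + (7/43)·0.9852 = 0.9038
IG = 0.9103 - 0.9038 = 0.0065

0.0065


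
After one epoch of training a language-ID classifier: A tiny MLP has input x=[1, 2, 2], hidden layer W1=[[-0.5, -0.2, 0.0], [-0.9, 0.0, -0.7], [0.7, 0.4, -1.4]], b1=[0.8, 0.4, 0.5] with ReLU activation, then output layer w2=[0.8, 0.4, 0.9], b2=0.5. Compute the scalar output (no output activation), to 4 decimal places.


z1[0] = (-0.5)·(1) + (-0.2)·(2) + (0.0)·(2) + 0.8 = -0.1
z1[1] = (-0.9)·(1) + (0.0)·(2) + (-0.7)·(2) + 0.4 = -1.9
z1[2] = (0.7)·(1) + (0.4)·(2) + (-1.4)·(2) + 0.5 = -0.8
h = ReLU(z1) = [0.0, 0.0, 0.0]
output = (0.8)·(0.0) + (0.4)·(0.0) + (0.9)·(0.0) + 0.5 = 0.5

0.5


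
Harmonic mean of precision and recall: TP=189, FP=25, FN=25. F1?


Precision = 189/214 = 0.8832
Recall = 189/214 = 0.8832
F1 = 2·P·R/(P+R) = 2·TP/(2·TP+FP+FN) = 378/(378+25+25) = 378/428 = 0.8832

0.8832


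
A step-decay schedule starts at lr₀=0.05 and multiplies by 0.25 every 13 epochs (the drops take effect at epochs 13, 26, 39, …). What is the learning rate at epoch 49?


n_drops = ⌊49/13⌋ = 3
lr = 0.05·0.25^3 = 0.05·0.015625 = 0.00078125

0.00078125


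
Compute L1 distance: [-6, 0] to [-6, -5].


d = |-6+ 6| + |0+ 5|
  = 0 + 5
  = 5

5


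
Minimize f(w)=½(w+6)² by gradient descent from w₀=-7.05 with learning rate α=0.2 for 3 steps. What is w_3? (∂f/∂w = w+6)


step 1: grad = -7.05+6 = -1.05; w = -7.05 - 0.2·(-1.05) = -6.84
step 2: grad = -6.84+6 = -0.84; w = -6.84 - 0.2·(-0.84) = -6.672
step 3: grad = -6.672+6 = -0.672; w = -6.672 - 0.2·(-0.672) = -6.5376

-6.5376


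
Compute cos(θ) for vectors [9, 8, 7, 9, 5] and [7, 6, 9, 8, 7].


A·B = 9·7 + 8·6 + 7·9 + 9·8 + 5·7 = 281
‖A‖ = √300 = 17.3205, ‖B‖ = √279 = 16.7033
cos = 281/(√300·√279) = 281/√83700 = 0.9713

0.9713


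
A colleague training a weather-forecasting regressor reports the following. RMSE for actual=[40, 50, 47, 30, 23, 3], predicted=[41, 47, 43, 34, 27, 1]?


MSE = 62/6 = 10.3333
RMSE = √(62/6) = 3.2146

3.2146


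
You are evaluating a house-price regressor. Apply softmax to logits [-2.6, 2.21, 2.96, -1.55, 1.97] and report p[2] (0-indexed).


Exponentials: e^-2.6=0.0743, e^2.21=9.1157, e^2.96=19.298, e^-1.55=0.2122, e^1.97=7.1707
Sum = 35.8709
Softmax = [0.0021, 0.2541, 0.538, 0.0059, 0.1999]
p[2] = 19.298/35.8709 = 0.538

0.538


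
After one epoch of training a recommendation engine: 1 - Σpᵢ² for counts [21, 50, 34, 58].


Probabilities: [21/163, 50/163, 34/163, 58/163] ≈ [0.1288, 0.3067, 0.2086, 0.3558]
Σpᵢ² = (441 + 2500 + 1156 + 3364)/163² = 7461/26569
Gini = 1 - Σpᵢ² = 1 - 7461/26569 = 0.7192

0.7192


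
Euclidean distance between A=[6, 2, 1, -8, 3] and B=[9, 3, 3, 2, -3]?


d = √((6-9)² + (2-3)² + (1-3)² + (-8-2)² + (3+ 3)²)
  = √(9 + 1 + 4 + 100 + 36)
  = √150 = 12.2474

12.2474


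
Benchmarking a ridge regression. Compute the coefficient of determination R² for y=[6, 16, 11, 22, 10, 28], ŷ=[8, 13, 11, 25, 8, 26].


ȳ = 15.5
SS_res = Σ(y-ŷ)² = 30
SS_tot = Σ(y-ȳ)² = 339.5
R² = 1 - SS_res/SS_tot = 1 - 0.0884 = 0.9116

0.9116


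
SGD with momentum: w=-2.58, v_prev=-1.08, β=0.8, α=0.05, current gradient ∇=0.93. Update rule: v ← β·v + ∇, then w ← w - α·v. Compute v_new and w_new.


v_new = 0.8·-1.08 + 0.93 = -0.864 + 0.93 = 0.066
w_new = -2.58 - 0.05·0.066 = -2.58 - 0.0033 = -2.5833

v_new=0.066, w_new=-2.5833


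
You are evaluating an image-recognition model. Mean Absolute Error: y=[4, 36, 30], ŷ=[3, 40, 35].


Absolute errors: |4-3|=1, |36-40|=4, |30-35|=5
Sum = 10
MAE = 10/3 = 10/3

10/3


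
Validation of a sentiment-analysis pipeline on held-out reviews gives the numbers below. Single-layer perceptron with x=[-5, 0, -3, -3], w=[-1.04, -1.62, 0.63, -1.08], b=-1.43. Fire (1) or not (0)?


z = (-5)·(-1.04) + (0)·(-1.62) + (-3)·(0.63) + (-3)·(-1.08) - 1.43
  = 5.12
step(z) = 1 (z≥0)

1


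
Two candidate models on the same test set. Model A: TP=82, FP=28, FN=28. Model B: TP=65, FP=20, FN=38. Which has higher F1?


Model A: P=82/110=0.7455, R=82/110=0.7455, F1=2PR/(P+R)=2TP/(2TP+FP+FN)=164/220=0.7455
Model B: P=65/85=0.7647, R=65/103=0.6311, F1=2PR/(P+R)=2TP/(2TP+FP+FN)=130/188=0.6915
0.7455 > 0.6915 → Model A

Model A


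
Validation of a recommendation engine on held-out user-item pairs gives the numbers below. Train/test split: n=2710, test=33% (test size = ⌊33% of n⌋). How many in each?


Test = ⌊2710·33/100⌋ = 894
Train = 2710 - 894 = 1816

Train: 1816, Test: 894


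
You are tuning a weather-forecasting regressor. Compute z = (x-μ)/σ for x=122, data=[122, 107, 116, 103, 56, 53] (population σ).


μ = 92.8333, σ = 27.7934
z = (122 - 92.8333)/27.7934 = 1.0494

1.0494


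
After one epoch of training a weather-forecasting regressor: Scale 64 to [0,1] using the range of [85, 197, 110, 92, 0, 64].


min=0, max=197
(64-0)/(197-0) = 64/197 = 0.3249

0.3249


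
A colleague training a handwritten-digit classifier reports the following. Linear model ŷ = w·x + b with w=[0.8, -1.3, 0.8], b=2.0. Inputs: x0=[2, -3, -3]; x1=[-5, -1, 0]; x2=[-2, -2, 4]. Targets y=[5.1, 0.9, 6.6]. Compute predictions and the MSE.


ŷ0 = (0.8)·(2) + (-1.3)·(-3) + (0.8)·(-3) + 2.0 = 5.1
ŷ1 = (0.8)·(-5) + (-1.3)·(-1) + (0.8)·(0) + 2.0 = -0.7
ŷ2 = (0.8)·(-2) + (-1.3)·(-2) + (0.8)·(4) + 2.0 = 6.2
errors² = [0.0, 2.56, 0.16]
MSE = 2.7200/3 = 0.9067

0.9067


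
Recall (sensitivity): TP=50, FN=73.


Recall = TP/(TP+FN)
= 50/(50+73)
= 50/123 = 40.65%

40.65%


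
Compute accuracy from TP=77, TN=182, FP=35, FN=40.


Accuracy = (TP+TN)/(TP+TN+FP+FN)
= (77+182)/(334)
= 259/334 = 77.54%

77.54%


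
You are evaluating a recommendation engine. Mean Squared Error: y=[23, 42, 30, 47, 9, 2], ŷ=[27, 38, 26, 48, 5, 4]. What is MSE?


Squared errors: (23-27)²=16, (42-38)²=16, (30-26)²=16, (47-48)²=1, (9-5)²=16, (2-4)²=4
Sum = 69
MSE = 69/6 = 23/2

23/2


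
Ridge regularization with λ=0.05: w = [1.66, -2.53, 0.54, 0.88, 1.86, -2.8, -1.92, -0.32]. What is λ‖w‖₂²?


‖w‖₂² = (1.66)² + (-2.53)² + (0.54)² + (0.88)² + (1.86)² + (-2.8)² + (-1.92)² + (-0.32)²
     = 2.7556 + 6.4009 + 0.2916 + 0.7744 + 3.4596 + 7.84 + 3.6864 + 0.1024
     = 25.3109
λ·‖w‖₂² = 0.05·25.3109 = 1.265545

1.265545


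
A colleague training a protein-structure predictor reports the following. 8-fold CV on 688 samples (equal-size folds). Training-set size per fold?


Fold size = 688/8 = 86
Training per fold = 688 - 86 = 602

602


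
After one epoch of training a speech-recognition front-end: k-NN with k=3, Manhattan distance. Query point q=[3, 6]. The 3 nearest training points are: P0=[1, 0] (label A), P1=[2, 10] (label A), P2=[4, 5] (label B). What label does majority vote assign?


d(q,P0) = 8  (label A)
d(q,P1) = 5  (label A)
d(q,P2) = 2  (label B)
Votes: A=2, B=1
Majority → A

A


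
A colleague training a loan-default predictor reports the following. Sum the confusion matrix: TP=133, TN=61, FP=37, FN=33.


Total = TP + TN + FP + FN
= 133 + 61 + 37 + 33
= 264
(Predicted positive: 170, predicted negative: 94)

264


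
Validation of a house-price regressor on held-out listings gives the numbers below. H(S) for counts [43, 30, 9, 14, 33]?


Probabilities: [43/129, 30/129, 9/129, 14/129, 33/129] ≈ [0.3333, 0.2326, 0.0698, 0.1085, 0.2558]
H = -((43/129)·log₂(43/129) + (30/129)·log₂(30/129) + (9/129)·log₂(9/129) + (14/129)·log₂(14/129) + (33/129)·log₂(33/129))
  = 2.1365 bits

2.1365 bits


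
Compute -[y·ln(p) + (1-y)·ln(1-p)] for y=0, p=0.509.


BCE = -[y·ln(p) + (1-y)·ln(1-p)]
= -0 - 1·ln(1-0.509)
= -ln(0.491) = 0.7113

0.7113


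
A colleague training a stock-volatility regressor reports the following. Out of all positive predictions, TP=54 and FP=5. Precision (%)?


Precision = TP/(TP+FP)
= 54/(54+5)
= 54/59 = 91.53%

91.53%


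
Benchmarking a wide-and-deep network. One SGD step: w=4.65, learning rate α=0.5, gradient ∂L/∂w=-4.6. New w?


w_new = w - α·∇
= 4.65 - 0.5·-4.6
= 4.65 + 2.3
= 6.95

6.95


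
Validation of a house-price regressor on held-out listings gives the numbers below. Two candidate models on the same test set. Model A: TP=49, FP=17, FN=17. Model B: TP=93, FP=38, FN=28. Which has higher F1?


Model A: P=49/66=0.7424, R=49/66=0.7424, F1=2PR/(P+R)=2TP/(2TP+FP+FN)=98/132=0.7424
Model B: P=93/131=0.7099, R=93/121=0.7686, F1=2PR/(P+R)=2TP/(2TP+FP+FN)=186/252=0.7381
0.7424 > 0.7381 → Model A

Model A


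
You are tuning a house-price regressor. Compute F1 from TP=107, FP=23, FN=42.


Precision = 107/130 = 0.8231
Recall = 107/149 = 0.7181
F1 = 2·P·R/(P+R) = 2·TP/(2·TP+FP+FN) = 214/(214+23+42) = 214/279 = 0.767

0.767


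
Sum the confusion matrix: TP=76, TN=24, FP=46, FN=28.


Total = TP + TN + FP + FN
= 76 + 24 + 46 + 28
= 174
(Predicted positive: 122, predicted negative: 52)

174


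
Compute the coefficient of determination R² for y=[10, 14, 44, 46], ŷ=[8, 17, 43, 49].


ȳ = 28.5
SS_res = Σ(y-ŷ)² = 23
SS_tot = Σ(y-ȳ)² = 1099
R² = 1 - SS_res/SS_tot = 1 - 0.0209 = 0.9791

0.9791


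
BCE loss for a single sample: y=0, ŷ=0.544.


BCE = -[y·ln(p) + (1-y)·ln(1-p)]
= -0 - 1·ln(1-0.544)
= -ln(0.456) = 0.7853

0.7853


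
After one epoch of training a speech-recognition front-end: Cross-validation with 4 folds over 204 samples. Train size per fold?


Fold size = 204/4 = 51
Training per fold = 204 - 51 = 153

153


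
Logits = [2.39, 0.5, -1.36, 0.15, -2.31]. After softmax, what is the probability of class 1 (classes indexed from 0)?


Exponentials: e^2.39=10.9135, e^0.5=1.6487, e^-1.36=0.2567, e^0.15=1.1618, e^-2.31=0.0993
Sum = 14.08
Softmax = [0.7751, 0.1171, 0.0182, 0.0825, 0.007]
p[1] = 1.6487/14.08 = 0.1171

0.1171


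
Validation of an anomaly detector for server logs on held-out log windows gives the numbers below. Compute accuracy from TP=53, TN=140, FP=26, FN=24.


Accuracy = (TP+TN)/(TP+TN+FP+FN)
= (53+140)/(243)
= 193/243 = 79.42%

79.42%


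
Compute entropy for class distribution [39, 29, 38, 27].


Probabilities: [39/133, 29/133, 38/133, 27/133] ≈ [0.2932, 0.218, 0.2857, 0.203]
H = -((39/133)·log₂(39/133) + (29/133)·log₂(29/133) + (38/133)·log₂(38/133) + (27/133)·log₂(27/133))
  = 1.9815 bits

1.9815 bits


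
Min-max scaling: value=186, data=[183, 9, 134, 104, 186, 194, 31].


min=9, max=194
(186-9)/(194-9) = 177/185 = 0.9568

0.9568


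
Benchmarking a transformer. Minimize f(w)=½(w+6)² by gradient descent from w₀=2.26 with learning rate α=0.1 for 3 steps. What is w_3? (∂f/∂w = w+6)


step 1: grad = 2.26+6 = 8.26; w = 2.26 - 0.1·(8.26) = 1.434
step 2: grad = 1.434+6 = 7.434; w = 1.434 - 0.1·(7.434) = 0.6906
step 3: grad = 0.6906+6 = 6.6906; w = 0.6906 - 0.1·(6.6906) = 0.02154

0.02154


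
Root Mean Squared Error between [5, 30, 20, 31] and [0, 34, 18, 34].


MSE = 54/4 = 13.5
RMSE = √(54/4) = 3.6742

3.6742


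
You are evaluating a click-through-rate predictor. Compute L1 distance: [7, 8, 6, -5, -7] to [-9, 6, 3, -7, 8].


d = |7+ 9| + |8-6| + |6-3| + |-5+ 7| + |-7-8|
  = 16 + 2 + 3 + 2 + 15
  = 38

38


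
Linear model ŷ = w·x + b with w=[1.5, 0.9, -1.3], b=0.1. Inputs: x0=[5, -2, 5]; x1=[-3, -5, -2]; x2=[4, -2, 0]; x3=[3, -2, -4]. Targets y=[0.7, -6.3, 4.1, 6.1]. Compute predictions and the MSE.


ŷ0 = (1.5)·(5) + (0.9)·(-2) + (-1.3)·(5) + 0.1 = -0.7
ŷ1 = (1.5)·(-3) + (0.9)·(-5) + (-1.3)·(-2) + 0.1 = -6.3
ŷ2 = (1.5)·(4) + (0.9)·(-2) + (-1.3)·(0) + 0.1 = 4.3
ŷ3 = (1.5)·(3) + (0.9)·(-2) + (-1.3)·(-4) + 0.1 = 8.0
errors² = [1.96, 0.0, 0.04, 3.61]
MSE = 5.6100/4 = 1.4025

1.4025


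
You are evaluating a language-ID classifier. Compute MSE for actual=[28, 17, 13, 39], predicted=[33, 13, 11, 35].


Squared errors: (28-33)²=25, (17-13)²=16, (13-11)²=4, (39-35)²=16
Sum = 61
MSE = 61/4 = 61/4

61/4


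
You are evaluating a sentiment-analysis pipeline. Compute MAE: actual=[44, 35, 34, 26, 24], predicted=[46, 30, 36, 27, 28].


Absolute errors: |44-46|=2, |35-30|=5, |34-36|=2, |26-27|=1, |24-28|=4
Sum = 14
MAE = 14/5 = 14/5

14/5


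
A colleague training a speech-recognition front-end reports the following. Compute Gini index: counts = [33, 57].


Probabilities: [33/90, 57/90] ≈ [0.3667, 0.6333]
Σpᵢ² = (1089 + 3249)/90² = 4338/8100
Gini = 1 - Σpᵢ² = 1 - 4338/8100 = 0.4644

0.4644


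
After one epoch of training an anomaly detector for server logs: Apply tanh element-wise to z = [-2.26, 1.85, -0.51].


tanh(-2.26) = -0.9785
tanh(1.85) = 0.9517
tanh(-0.51) = -0.4699
result = [-0.9785, 0.9517, -0.4699]

[-0.9785, 0.9517, -0.4699]


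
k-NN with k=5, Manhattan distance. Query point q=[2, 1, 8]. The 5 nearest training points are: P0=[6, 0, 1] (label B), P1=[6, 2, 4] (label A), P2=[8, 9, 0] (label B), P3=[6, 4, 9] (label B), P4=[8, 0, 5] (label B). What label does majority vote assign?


d(q,P0) = 12  (label B)
d(q,P1) = 9  (label A)
d(q,P2) = 22  (label B)
d(q,P3) = 8  (label B)
d(q,P4) = 10  (label B)
Votes: A=1, B=4
Majority → B

B


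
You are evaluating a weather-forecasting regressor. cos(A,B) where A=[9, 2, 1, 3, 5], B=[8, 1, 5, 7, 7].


A·B = 9·8 + 2·1 + 1·5 + 3·7 + 5·7 = 135
‖A‖ = √120 = 10.9545, ‖B‖ = √188 = 13.7113
cos = 135/(√120·√188) = 135/√22560 = 0.8988

0.8988


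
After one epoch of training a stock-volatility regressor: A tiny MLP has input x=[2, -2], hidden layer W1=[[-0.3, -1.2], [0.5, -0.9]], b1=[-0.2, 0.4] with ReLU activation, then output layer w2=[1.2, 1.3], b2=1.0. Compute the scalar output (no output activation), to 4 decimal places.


z1[0] = (-0.3)·(2) + (-1.2)·(-2) - 0.2 = 1.6
z1[1] = (0.5)·(2) + (-0.9)·(-2) + 0.4 = 3.2
h = ReLU(z1) = [1.6, 3.2]
output = (1.2)·(1.6) + (1.3)·(3.2) + 1.0 = 7.08

7.08


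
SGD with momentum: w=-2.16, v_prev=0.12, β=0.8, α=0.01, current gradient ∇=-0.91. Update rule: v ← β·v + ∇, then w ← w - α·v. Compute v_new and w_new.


v_new = 0.8·0.12 - 0.91 = 0.096 - 0.91 = -0.814
w_new = -2.16 - 0.01·-0.814 = -2.16 + 0.00814 = -2.15186

v_new=-0.814, w_new=-2.15186


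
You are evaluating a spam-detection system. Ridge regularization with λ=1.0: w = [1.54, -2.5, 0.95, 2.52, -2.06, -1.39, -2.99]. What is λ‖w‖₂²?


‖w‖₂² = (1.54)² + (-2.5)² + (0.95)² + (2.52)² + (-2.06)² + (-1.39)² + (-2.99)²
     = 2.3716 + 6.25 + 0.9025 + 6.3504 + 4.2436 + 1.9321 + 8.9401
     = 30.9903
λ·‖w‖₂² = 1.0·30.9903 = 30.9903

30.9903


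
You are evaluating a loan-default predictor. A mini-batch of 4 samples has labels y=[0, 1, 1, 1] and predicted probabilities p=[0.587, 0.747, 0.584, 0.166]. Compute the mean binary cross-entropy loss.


L[0] = -ln(1-0.587) = -ln(0.413) = 0.8843
L[1] = -ln(0.747) = 0.2917
L[2] = -ln(0.584) = 0.5379
L[3] = -ln(0.166) = 1.7958
mean = (0.8843 + 0.2917 + 0.5379 + 1.7958)/4 = 0.8774

0.8774


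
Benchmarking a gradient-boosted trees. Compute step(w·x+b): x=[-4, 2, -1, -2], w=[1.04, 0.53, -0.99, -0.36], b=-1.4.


z = (-4)·(1.04) + (2)·(0.53) + (-1)·(-0.99) + (-2)·(-0.36) - 1.4
  = -2.79
step(z) = 0 (z<0)

0


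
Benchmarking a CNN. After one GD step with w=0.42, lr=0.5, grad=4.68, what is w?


w_new = w - α·∇
= 0.42 - 0.5·4.68
= 0.42 - 2.34
= -1.92

-1.92


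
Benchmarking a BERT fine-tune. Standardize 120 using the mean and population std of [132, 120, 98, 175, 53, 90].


μ = 111.3333, σ = 37.8403
z = (120 - 111.3333)/37.8403 = 0.229

0.229


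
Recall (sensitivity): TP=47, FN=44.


Recall = TP/(TP+FN)
= 47/(47+44)
= 47/91 = 51.65%

51.65%


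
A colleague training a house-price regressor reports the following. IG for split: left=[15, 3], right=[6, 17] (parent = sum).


Parent = [21, 20], H_parent = 0.9996
H_left = 0.65 (n=18), H_right = 0.8281 (n=23)
H_children = (18/41)·0.65 + (23/41)·0.8281 = 0.7499
IG = 0.9996 - 0.7499 = 0.2497

0.2497


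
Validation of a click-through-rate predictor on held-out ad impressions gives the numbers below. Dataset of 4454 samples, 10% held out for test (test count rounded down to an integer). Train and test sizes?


Test = ⌊4454·10/100⌋ = 445
Train = 4454 - 445 = 4009

Train: 4009, Test: 445


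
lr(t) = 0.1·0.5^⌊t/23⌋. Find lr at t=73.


n_drops = ⌊73/23⌋ = 3
lr = 0.1·0.5^3 = 0.1·0.125 = 0.0125

0.0125


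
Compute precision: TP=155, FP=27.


Precision = TP/(TP+FP)
= 155/(155+27)
= 155/182 = 85.16%

85.16%


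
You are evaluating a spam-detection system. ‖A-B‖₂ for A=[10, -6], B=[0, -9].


d = √((10-0)² + (-6+ 9)²)
  = √(100 + 9)
  = √109 = 10.4403

10.4403


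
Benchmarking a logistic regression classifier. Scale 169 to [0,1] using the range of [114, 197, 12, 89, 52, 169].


min=12, max=197
(169-12)/(197-12) = 157/185 = 0.8486

0.8486


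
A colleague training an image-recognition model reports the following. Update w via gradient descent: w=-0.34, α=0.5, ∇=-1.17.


w_new = w - α·∇
= -0.34 - 0.5·-1.17
= -0.34 + 0.585
= 0.245

0.245


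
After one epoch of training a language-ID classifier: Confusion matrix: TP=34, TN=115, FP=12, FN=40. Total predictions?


Total = TP + TN + FP + FN
= 34 + 115 + 12 + 40
= 201
(Predicted positive: 46, predicted negative: 155)

201


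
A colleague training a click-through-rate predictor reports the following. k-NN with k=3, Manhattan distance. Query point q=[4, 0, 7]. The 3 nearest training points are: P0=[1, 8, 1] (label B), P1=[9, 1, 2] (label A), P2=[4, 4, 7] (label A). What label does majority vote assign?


d(q,P0) = 17  (label B)
d(q,P1) = 11  (label A)
d(q,P2) = 4  (label A)
Votes: A=2, B=1
Majority → A

A


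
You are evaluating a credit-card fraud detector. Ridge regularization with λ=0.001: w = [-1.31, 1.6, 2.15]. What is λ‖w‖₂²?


‖w‖₂² = (-1.31)² + (1.6)² + (2.15)²
     = 1.7161 + 2.56 + 4.6225
     = 8.8986
λ·‖w‖₂² = 0.001·8.8986 = 0.008899

0.008899


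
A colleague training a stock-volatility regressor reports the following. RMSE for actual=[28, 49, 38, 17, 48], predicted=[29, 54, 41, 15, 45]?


MSE = 48/5 = 9.6
RMSE = √(48/5) = 3.0984

3.0984


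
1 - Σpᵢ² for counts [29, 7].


Probabilities: [29/36, 7/36] ≈ [0.8056, 0.1944]
Σpᵢ² = (841 + 49)/36² = 890/1296
Gini = 1 - Σpᵢ² = 1 - 890/1296 = 0.3133

0.3133


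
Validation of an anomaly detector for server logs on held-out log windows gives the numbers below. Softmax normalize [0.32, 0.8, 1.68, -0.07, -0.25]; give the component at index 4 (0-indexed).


Exponentials: e^0.32=1.3771, e^0.8=2.2255, e^1.68=5.3656, e^-0.07=0.9324, e^-0.25=0.7788
Sum = 10.6794
Softmax = [0.129, 0.2084, 0.5024, 0.0873, 0.0729]
p[4] = 0.7788/10.6794 = 0.0729

0.0729


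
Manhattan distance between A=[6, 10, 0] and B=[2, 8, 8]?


d = |6-2| + |10-8| + |0-8|
  = 4 + 2 + 8
  = 14

14


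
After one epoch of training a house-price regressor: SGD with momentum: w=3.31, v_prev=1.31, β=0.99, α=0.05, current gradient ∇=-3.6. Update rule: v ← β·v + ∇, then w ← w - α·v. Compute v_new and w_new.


v_new = 0.99·1.31 - 3.6 = 1.2969 - 3.6 = -2.3031
w_new = 3.31 - 0.05·-2.3031 = 3.31 + 0.115155 = 3.425155

v_new=-2.3031, w_new=3.425155


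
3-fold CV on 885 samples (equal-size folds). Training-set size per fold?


Fold size = 885/3 = 295
Training per fold = 885 - 295 = 590

590


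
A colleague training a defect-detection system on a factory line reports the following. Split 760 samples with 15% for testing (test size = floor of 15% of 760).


Test = ⌊760·15/100⌋ = 114
Train = 760 - 114 = 646

Train: 646, Test: 114


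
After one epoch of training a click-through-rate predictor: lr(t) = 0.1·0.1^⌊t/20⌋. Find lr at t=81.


n_drops = ⌊81/20⌋ = 4
lr = 0.1·0.1^4 = 0.1·0.0001 = 0.00001

0.00001


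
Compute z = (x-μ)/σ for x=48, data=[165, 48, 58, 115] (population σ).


μ = 96.5, σ = 47.0877
z = (48 - 96.5)/47.0877 = -1.03

-1.03


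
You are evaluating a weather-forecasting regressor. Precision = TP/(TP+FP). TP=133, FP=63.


Precision = TP/(TP+FP)
= 133/(133+63)
= 133/196 = 67.86%

67.86%


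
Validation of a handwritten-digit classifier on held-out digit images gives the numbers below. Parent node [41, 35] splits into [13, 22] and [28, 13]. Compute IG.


Parent = [41, 35], H_parent = 0.9955
H_left = 0.9518 (n=35), H_right = 0.9012 (n=41)
H_children = (35/76)·0.9518 + (41/76)·0.9012 = 0.9245
IG = 0.9955 - 0.9245 = 0.071

0.071


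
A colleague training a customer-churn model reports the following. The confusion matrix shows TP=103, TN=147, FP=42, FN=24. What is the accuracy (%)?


Accuracy = (TP+TN)/(TP+TN+FP+FN)
= (103+147)/(316)
= 250/316 = 79.11%

79.11%


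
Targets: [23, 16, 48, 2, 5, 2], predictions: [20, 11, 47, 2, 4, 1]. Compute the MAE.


Absolute errors: |23-20|=3, |16-11|=5, |48-47|=1, |2-2|=0, |5-4|=1, |2-1|=1
Sum = 11
MAE = 11/6 = 11/6

11/6


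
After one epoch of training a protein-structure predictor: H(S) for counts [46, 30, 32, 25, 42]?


Probabilities: [46/175, 30/175, 32/175, 25/175, 42/175] ≈ [0.2629, 0.1714, 0.1829, 0.1429, 0.24]
H = -((46/175)·log₂(46/175) + (30/175)·log₂(30/175) + (32/175)·log₂(32/175) + (25/175)·log₂(25/175) + (42/175)·log₂(42/175))
  = 2.2863 bits

2.2863 bits
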